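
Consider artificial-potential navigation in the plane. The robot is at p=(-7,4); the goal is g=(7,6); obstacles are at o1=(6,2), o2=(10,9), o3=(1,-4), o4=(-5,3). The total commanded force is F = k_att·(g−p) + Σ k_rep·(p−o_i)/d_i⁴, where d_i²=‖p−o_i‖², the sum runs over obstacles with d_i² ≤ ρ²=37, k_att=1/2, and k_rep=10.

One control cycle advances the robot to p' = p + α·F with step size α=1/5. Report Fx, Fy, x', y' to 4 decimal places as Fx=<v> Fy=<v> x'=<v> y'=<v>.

F_att = 1/2·(g−p) = 1/2·(14,2) = (7.0000,1.0000)
o1: d²=173 > ρ²=37 → inactive
o2: d²=314 > ρ²=37 → inactive
o3: d²=128 > ρ²=37 → inactive
o4: d²=5 ≤ ρ²=37; F_rep = 10·(-2,1)/5² = (-0.8000,0.4000)
F = F_att + ΣF_rep = (6.2000,1.4000)
p' = p + 1/5·F = (-5.7600,4.2800)

Fx=6.2000 Fy=1.4000 x'=-5.7600 y'=4.2800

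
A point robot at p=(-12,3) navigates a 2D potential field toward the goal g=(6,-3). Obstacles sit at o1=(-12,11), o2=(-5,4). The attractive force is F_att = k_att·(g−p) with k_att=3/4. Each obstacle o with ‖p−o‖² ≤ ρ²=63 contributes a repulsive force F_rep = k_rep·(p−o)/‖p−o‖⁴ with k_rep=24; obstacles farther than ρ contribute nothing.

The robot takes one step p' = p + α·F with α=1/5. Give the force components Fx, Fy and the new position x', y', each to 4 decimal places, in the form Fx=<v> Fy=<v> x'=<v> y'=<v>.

F_att = 3/4·(g−p) = 3/4·(18,-6) = (13.5000,-4.5000)
o1: d²=64 > ρ²=63 → inactive
o2: d²=50 ≤ ρ²=63; F_rep = 24·(-7,-1)/50² = (-0.0672,-0.0096)
F = F_att + ΣF_rep = (13.4328,-4.5096)
p' = p + 1/5·F = (-9.3134,2.0981)

Fx=13.4328 Fy=-4.5096 x'=-9.3134 y'=2.0981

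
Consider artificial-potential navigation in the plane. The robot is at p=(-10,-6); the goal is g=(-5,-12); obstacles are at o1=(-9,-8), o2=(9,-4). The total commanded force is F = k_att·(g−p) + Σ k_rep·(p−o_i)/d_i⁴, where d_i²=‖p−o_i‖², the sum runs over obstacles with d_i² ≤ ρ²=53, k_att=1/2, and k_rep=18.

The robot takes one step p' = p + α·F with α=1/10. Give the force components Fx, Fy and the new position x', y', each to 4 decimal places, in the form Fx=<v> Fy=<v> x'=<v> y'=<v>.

F_att = 1/2·(g−p) = 1/2·(5,-6) = (2.5000,-3.0000)
o1: d²=5 ≤ ρ²=53; F_rep = 18·(-1,2)/5² = (-0.7200,1.4400)
o2: d²=365 > ρ²=53 → inactive
F = F_att + ΣF_rep = (1.7800,-1.5600)
p' = p + 1/10·F = (-9.8220,-6.1560)

Fx=1.7800 Fy=-1.5600 x'=-9.8220 y'=-6.1560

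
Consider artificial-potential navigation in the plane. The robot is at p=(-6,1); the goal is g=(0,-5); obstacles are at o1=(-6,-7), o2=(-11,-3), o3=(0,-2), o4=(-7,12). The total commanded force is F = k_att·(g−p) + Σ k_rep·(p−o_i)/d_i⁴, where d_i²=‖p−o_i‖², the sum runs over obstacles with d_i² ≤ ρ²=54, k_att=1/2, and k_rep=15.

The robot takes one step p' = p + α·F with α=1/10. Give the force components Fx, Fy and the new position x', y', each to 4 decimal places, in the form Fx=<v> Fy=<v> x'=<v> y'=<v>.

Fx=3.0002 Fy=-2.9421 x'=-5.7000 y'=0.7058

F_att = 1/2·(g−p) = 1/2·(6,-6) = (3.0000,-3.0000)
o1: d²=64 > ρ²=54 → inactive
o2: d²=41 ≤ ρ²=54; F_rep = 15·(5,4)/41² = (0.0446,0.0357)
o3: d²=45 ≤ ρ²=54; F_rep = 15·(-6,3)/45² = (-0.0444,0.0222)
o4: d²=122 > ρ²=54 → inactive
F = F_att + ΣF_rep = (3.0002,-2.9421)
p' = p + 1/10·F = (-5.7000,0.7058)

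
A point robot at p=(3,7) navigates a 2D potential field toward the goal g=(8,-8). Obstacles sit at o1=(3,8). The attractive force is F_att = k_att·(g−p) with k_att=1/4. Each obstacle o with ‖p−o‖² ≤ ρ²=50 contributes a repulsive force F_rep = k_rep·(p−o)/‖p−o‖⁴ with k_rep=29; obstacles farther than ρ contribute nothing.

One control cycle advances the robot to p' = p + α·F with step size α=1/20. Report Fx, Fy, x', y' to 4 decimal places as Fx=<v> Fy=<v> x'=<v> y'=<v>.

Fx=1.2500 Fy=-32.7500 x'=3.0625 y'=5.3625

F_att = 1/4·(g−p) = 1/4·(5,-15) = (1.2500,-3.7500)
o1: d²=1 ≤ ρ²=50; F_rep = 29·(0,-1)/1² = (0.0000,-29.0000)
F = F_att + ΣF_rep = (1.2500,-32.7500)
p' = p + 1/20·F = (3.0625,5.3625)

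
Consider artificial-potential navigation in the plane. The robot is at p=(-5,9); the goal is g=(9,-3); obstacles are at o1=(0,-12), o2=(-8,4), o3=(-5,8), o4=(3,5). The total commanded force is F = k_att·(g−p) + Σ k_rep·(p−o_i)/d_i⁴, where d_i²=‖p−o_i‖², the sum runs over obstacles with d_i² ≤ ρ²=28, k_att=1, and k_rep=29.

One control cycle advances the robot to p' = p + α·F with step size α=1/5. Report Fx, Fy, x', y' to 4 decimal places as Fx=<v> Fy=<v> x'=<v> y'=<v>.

F_att = 1·(g−p) = 1·(14,-12) = (14.0000,-12.0000)
o1: d²=466 > ρ²=28 → inactive
o2: d²=34 > ρ²=28 → inactive
o3: d²=1 ≤ ρ²=28; F_rep = 29·(0,1)/1² = (0.0000,29.0000)
o4: d²=80 > ρ²=28 → inactive
F = F_att + ΣF_rep = (14.0000,17.0000)
p' = p + 1/5·F = (-2.2000,12.4000)

Fx=14.0000 Fy=17.0000 x'=-2.2000 y'=12.4000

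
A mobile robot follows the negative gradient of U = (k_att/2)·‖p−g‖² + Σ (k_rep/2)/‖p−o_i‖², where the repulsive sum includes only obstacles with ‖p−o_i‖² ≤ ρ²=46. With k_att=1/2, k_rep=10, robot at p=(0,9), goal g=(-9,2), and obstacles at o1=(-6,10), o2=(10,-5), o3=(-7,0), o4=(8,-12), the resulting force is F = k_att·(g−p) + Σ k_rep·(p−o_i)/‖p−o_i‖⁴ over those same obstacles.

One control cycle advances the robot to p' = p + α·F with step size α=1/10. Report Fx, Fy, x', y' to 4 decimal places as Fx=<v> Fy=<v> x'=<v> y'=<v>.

Fx=-4.4562 Fy=-3.5073 x'=-0.4456 y'=8.6493

F_att = 1/2·(g−p) = 1/2·(-9,-7) = (-4.5000,-3.5000)
o1: d²=37 ≤ ρ²=46; F_rep = 10·(6,-1)/37² = (0.0438,-0.0073)
o2: d²=296 > ρ²=46 → inactive
o3: d²=130 > ρ²=46 → inactive
o4: d²=505 > ρ²=46 → inactive
F = F_att + ΣF_rep = (-4.4562,-3.5073)
p' = p + 1/10·F = (-0.4456,8.6493)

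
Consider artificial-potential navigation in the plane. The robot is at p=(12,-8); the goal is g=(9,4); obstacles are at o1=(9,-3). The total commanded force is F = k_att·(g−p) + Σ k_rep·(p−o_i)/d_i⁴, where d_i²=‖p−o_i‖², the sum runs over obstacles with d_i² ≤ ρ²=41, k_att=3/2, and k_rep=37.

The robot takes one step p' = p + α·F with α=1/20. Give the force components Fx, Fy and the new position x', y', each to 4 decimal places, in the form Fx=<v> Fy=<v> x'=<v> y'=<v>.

F_att = 3/2·(g−p) = 3/2·(-3,12) = (-4.5000,18.0000)
o1: d²=34 ≤ ρ²=41; F_rep = 37·(3,-5)/34² = (0.0960,-0.1600)
F = F_att + ΣF_rep = (-4.4040,17.8400)
p' = p + 1/20·F = (11.7798,-7.1080)

Fx=-4.4040 Fy=17.8400 x'=11.7798 y'=-7.1080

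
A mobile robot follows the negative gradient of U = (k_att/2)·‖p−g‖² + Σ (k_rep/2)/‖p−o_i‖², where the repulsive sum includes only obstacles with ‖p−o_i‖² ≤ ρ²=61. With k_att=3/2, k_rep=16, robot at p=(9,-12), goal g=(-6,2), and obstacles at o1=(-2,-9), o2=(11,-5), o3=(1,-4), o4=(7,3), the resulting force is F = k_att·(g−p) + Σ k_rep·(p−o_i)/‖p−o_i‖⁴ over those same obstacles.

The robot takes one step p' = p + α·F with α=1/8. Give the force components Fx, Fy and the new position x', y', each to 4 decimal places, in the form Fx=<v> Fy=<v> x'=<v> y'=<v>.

Fx=-22.5114 Fy=20.9601 x'=6.1861 y'=-9.3800

F_att = 3/2·(g−p) = 3/2·(-15,14) = (-22.5000,21.0000)
o1: d²=130 > ρ²=61 → inactive
o2: d²=53 ≤ ρ²=61; F_rep = 16·(-2,-7)/53² = (-0.0114,-0.0399)
o3: d²=128 > ρ²=61 → inactive
o4: d²=229 > ρ²=61 → inactive
F = F_att + ΣF_rep = (-22.5114,20.9601)
p' = p + 1/8·F = (6.1861,-9.3800)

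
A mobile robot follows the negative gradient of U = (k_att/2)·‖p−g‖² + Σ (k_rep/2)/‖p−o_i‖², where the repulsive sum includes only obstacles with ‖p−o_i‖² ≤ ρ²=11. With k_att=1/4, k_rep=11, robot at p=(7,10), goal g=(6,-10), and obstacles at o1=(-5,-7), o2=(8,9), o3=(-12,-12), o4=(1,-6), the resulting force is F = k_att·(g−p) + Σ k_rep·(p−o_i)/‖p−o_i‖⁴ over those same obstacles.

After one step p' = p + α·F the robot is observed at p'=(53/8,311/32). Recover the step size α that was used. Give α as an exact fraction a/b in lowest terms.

α = 1/8

F_att = 1/4·(g−p) = 1/4·(-1,-20) = (-0.2500,-5.0000)
o1: d²=433 > ρ²=11 → inactive
o2: d²=2 ≤ ρ²=11; F_rep = 11·(-1,1)/2² = (-2.7500,2.7500)
o3: d²=845 > ρ²=11 → inactive
o4: d²=292 > ρ²=11 → inactive
F = F_att + ΣF_rep = (-3.0000,-2.2500)
Δp = p'−p = (-0.3750,-0.2812); α = Δx/Fx = (-3/8) / (-3) = 1/8
check: Δy/Fy = (-9/32) / (-9/4) = 1/8 ✓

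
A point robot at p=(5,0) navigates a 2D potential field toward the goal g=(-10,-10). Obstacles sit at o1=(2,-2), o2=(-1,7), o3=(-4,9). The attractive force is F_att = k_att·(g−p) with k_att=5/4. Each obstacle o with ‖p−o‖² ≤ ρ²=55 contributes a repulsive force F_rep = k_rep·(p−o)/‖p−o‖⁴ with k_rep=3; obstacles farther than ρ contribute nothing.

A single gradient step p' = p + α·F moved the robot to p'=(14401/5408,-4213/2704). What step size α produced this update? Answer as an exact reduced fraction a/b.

F_att = 5/4·(g−p) = 5/4·(-15,-10) = (-18.7500,-12.5000)
o1: d²=13 ≤ ρ²=55; F_rep = 3·(3,2)/13² = (0.0533,0.0355)
o2: d²=85 > ρ²=55 → inactive
o3: d²=162 > ρ²=55 → inactive
F = F_att + ΣF_rep = (-18.6967,-12.4645)
Δp = p'−p = (-2.3371,-1.5581); α = Δx/Fx = (-12639/5408) / (-12639/676) = 1/8
check: Δy/Fy = (-4213/2704) / (-4213/338) = 1/8 ✓

α = 1/8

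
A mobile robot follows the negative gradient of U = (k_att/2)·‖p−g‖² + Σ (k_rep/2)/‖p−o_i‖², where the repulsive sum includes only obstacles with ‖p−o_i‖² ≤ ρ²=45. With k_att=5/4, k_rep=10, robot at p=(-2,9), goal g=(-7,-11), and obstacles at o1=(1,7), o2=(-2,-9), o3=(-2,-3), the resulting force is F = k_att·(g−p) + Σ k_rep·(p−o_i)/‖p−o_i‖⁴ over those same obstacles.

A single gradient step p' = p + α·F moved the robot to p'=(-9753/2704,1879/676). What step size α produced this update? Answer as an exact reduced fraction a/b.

F_att = 5/4·(g−p) = 5/4·(-5,-20) = (-6.2500,-25.0000)
o1: d²=13 ≤ ρ²=45; F_rep = 10·(-3,2)/13² = (-0.1775,0.1183)
o2: d²=324 > ρ²=45 → inactive
o3: d²=144 > ρ²=45 → inactive
F = F_att + ΣF_rep = (-6.4275,-24.8817)
Δp = p'−p = (-1.6069,-6.2204); α = Δx/Fx = (-4345/2704) / (-4345/676) = 1/4
check: Δy/Fy = (-4205/676) / (-4205/169) = 1/4 ✓

α = 1/4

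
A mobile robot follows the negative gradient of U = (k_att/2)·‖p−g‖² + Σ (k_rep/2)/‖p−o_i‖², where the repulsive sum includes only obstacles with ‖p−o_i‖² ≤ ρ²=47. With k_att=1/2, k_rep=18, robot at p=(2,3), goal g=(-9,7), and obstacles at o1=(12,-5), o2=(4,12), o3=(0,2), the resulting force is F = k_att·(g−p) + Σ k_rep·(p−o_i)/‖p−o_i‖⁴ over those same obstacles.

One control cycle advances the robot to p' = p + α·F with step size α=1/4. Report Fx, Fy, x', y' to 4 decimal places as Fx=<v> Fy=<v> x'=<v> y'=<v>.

F_att = 1/2·(g−p) = 1/2·(-11,4) = (-5.5000,2.0000)
o1: d²=164 > ρ²=47 → inactive
o2: d²=85 > ρ²=47 → inactive
o3: d²=5 ≤ ρ²=47; F_rep = 18·(2,1)/5² = (1.4400,0.7200)
F = F_att + ΣF_rep = (-4.0600,2.7200)
p' = p + 1/4·F = (0.9850,3.6800)

Fx=-4.0600 Fy=2.7200 x'=0.9850 y'=3.6800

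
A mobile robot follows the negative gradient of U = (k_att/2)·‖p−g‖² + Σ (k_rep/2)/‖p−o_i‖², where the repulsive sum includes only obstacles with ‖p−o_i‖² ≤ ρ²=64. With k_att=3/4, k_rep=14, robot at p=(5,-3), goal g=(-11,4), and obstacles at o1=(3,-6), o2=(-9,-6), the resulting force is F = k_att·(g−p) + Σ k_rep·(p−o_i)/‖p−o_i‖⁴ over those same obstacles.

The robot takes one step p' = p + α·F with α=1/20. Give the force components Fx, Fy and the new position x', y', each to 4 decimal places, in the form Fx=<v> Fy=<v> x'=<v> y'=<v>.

Fx=-11.8343 Fy=5.4985 x'=4.4083 y'=-2.7251

F_att = 3/4·(g−p) = 3/4·(-16,7) = (-12.0000,5.2500)
o1: d²=13 ≤ ρ²=64; F_rep = 14·(2,3)/13² = (0.1657,0.2485)
o2: d²=205 > ρ²=64 → inactive
F = F_att + ΣF_rep = (-11.8343,5.4985)
p' = p + 1/20·F = (4.4083,-2.7251)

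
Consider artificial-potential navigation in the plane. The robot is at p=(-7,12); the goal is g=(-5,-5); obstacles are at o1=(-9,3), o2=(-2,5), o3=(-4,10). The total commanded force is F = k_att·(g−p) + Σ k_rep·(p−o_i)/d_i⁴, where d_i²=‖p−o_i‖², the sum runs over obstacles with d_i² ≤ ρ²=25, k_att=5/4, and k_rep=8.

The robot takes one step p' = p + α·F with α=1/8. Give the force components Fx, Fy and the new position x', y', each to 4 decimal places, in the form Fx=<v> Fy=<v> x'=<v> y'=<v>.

Fx=2.3580 Fy=-21.1553 x'=-6.7053 y'=9.3556

F_att = 5/4·(g−p) = 5/4·(2,-17) = (2.5000,-21.2500)
o1: d²=85 > ρ²=25 → inactive
o2: d²=74 > ρ²=25 → inactive
o3: d²=13 ≤ ρ²=25; F_rep = 8·(-3,2)/13² = (-0.1420,0.0947)
F = F_att + ΣF_rep = (2.3580,-21.1553)
p' = p + 1/8·F = (-6.7053,9.3556)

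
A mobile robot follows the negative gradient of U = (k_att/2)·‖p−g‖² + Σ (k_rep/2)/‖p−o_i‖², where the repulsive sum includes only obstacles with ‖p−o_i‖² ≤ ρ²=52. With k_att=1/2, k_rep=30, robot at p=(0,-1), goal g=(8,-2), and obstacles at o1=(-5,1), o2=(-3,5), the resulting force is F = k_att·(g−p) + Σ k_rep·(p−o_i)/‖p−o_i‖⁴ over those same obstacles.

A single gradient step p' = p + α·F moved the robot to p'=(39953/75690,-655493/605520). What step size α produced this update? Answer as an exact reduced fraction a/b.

F_att = 1/2·(g−p) = 1/2·(8,-1) = (4.0000,-0.5000)
o1: d²=29 ≤ ρ²=52; F_rep = 30·(5,-2)/29² = (0.1784,-0.0713)
o2: d²=45 ≤ ρ²=52; F_rep = 30·(3,-6)/45² = (0.0444,-0.0889)
F = F_att + ΣF_rep = (4.2228,-0.6602)
Δp = p'−p = (0.5279,-0.0825); α = Δx/Fx = (39953/75690) / (159812/37845) = 1/8
check: Δy/Fy = (-49973/605520) / (-49973/75690) = 1/8 ✓

α = 1/8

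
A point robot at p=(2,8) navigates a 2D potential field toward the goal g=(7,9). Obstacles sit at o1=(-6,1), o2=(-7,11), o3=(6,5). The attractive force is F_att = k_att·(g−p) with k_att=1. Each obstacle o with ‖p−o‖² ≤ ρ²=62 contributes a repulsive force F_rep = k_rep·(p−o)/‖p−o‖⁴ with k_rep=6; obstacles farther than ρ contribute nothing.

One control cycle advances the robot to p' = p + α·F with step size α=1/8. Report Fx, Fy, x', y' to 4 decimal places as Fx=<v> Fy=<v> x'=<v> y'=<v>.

Fx=4.9616 Fy=1.0288 x'=2.6202 y'=8.1286

F_att = 1·(g−p) = 1·(5,1) = (5.0000,1.0000)
o1: d²=113 > ρ²=62 → inactive
o2: d²=90 > ρ²=62 → inactive
o3: d²=25 ≤ ρ²=62; F_rep = 6·(-4,3)/25² = (-0.0384,0.0288)
F = F_att + ΣF_rep = (4.9616,1.0288)
p' = p + 1/8·F = (2.6202,8.1286)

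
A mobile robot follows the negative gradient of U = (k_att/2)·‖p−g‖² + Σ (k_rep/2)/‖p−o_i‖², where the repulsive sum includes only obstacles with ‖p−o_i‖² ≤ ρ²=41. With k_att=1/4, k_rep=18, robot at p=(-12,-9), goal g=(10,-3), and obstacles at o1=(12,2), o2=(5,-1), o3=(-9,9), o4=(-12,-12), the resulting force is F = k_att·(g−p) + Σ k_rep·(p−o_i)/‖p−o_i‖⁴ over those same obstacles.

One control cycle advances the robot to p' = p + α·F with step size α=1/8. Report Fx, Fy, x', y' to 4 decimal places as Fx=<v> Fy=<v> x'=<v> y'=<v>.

Fx=5.5000 Fy=2.1667 x'=-11.3125 y'=-8.7292

F_att = 1/4·(g−p) = 1/4·(22,6) = (5.5000,1.5000)
o1: d²=697 > ρ²=41 → inactive
o2: d²=353 > ρ²=41 → inactive
o3: d²=333 > ρ²=41 → inactive
o4: d²=9 ≤ ρ²=41; F_rep = 18·(0,3)/9² = (0.0000,0.6667)
F = F_att + ΣF_rep = (5.5000,2.1667)
p' = p + 1/8·F = (-11.3125,-8.7292)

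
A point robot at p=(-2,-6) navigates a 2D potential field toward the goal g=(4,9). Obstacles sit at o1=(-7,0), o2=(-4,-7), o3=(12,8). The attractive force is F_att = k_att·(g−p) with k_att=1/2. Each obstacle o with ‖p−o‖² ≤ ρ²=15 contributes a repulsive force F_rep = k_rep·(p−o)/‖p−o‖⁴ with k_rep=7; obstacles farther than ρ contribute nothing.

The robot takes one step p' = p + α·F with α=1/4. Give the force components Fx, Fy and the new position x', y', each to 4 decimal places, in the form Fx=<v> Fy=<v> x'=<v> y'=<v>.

F_att = 1/2·(g−p) = 1/2·(6,15) = (3.0000,7.5000)
o1: d²=61 > ρ²=15 → inactive
o2: d²=5 ≤ ρ²=15; F_rep = 7·(2,1)/5² = (0.5600,0.2800)
o3: d²=392 > ρ²=15 → inactive
F = F_att + ΣF_rep = (3.5600,7.7800)
p' = p + 1/4·F = (-1.1100,-4.0550)

Fx=3.5600 Fy=7.7800 x'=-1.1100 y'=-4.0550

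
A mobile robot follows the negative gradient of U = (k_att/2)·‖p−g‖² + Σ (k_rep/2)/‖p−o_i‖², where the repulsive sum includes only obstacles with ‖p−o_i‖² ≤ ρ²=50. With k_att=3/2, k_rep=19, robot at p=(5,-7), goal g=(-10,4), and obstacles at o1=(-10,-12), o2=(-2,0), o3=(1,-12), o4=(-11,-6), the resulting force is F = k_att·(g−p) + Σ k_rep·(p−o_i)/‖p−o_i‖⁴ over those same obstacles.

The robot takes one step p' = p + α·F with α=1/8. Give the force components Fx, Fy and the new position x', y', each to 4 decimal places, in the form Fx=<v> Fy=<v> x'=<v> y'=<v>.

Fx=-22.4548 Fy=16.5565 x'=2.1932 y'=-4.9304

F_att = 3/2·(g−p) = 3/2·(-15,11) = (-22.5000,16.5000)
o1: d²=250 > ρ²=50 → inactive
o2: d²=98 > ρ²=50 → inactive
o3: d²=41 ≤ ρ²=50; F_rep = 19·(4,5)/41² = (0.0452,0.0565)
o4: d²=257 > ρ²=50 → inactive
F = F_att + ΣF_rep = (-22.4548,16.5565)
p' = p + 1/8·F = (2.1932,-4.9304)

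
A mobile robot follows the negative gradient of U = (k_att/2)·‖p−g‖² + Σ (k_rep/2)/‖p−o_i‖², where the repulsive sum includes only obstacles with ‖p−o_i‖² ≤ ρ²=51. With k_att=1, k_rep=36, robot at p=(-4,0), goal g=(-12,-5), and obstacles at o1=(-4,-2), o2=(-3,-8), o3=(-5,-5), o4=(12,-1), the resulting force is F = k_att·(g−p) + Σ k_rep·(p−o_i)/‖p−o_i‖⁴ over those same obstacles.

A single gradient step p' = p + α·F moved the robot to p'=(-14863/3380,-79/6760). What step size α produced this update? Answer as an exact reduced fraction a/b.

F_att = 1·(g−p) = 1·(-8,-5) = (-8.0000,-5.0000)
o1: d²=4 ≤ ρ²=51; F_rep = 36·(0,2)/4² = (0.0000,4.5000)
o2: d²=65 > ρ²=51 → inactive
o3: d²=26 ≤ ρ²=51; F_rep = 36·(1,5)/26² = (0.0533,0.2663)
o4: d²=257 > ρ²=51 → inactive
F = F_att + ΣF_rep = (-7.9467,-0.2337)
Δp = p'−p = (-0.3973,-0.0117); α = Δx/Fx = (-1343/3380) / (-1343/169) = 1/20
check: Δy/Fy = (-79/6760) / (-79/338) = 1/20 ✓

α = 1/20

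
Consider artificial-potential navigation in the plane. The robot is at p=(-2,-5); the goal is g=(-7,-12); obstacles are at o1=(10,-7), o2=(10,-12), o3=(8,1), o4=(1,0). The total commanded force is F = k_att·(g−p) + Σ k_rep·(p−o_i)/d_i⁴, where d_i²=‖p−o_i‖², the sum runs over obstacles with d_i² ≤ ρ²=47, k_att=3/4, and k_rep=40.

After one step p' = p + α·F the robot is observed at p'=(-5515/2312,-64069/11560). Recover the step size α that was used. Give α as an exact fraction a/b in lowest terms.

α = 1/10

F_att = 3/4·(g−p) = 3/4·(-5,-7) = (-3.7500,-5.2500)
o1: d²=148 > ρ²=47 → inactive
o2: d²=193 > ρ²=47 → inactive
o3: d²=136 > ρ²=47 → inactive
o4: d²=34 ≤ ρ²=47; F_rep = 40·(-3,-5)/34² = (-0.1038,-0.1730)
F = F_att + ΣF_rep = (-3.8538,-5.4230)
Δp = p'−p = (-0.3854,-0.5423); α = Δx/Fx = (-891/2312) / (-4455/1156) = 1/10
check: Δy/Fy = (-6269/11560) / (-6269/1156) = 1/10 ✓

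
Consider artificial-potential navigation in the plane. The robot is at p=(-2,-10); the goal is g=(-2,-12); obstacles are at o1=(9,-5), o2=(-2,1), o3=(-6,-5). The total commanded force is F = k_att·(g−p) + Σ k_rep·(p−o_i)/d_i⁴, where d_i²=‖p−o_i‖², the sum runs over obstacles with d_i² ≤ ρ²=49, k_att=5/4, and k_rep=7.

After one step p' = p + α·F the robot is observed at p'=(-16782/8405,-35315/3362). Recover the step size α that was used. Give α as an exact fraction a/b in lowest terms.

α = 1/5

F_att = 5/4·(g−p) = 5/4·(0,-2) = (0.0000,-2.5000)
o1: d²=146 > ρ²=49 → inactive
o2: d²=121 > ρ²=49 → inactive
o3: d²=41 ≤ ρ²=49; F_rep = 7·(4,-5)/41² = (0.0167,-0.0208)
F = F_att + ΣF_rep = (0.0167,-2.5208)
Δp = p'−p = (0.0033,-0.5042); α = Δx/Fx = (28/8405) / (28/1681) = 1/5
check: Δy/Fy = (-1695/3362) / (-8475/3362) = 1/5 ✓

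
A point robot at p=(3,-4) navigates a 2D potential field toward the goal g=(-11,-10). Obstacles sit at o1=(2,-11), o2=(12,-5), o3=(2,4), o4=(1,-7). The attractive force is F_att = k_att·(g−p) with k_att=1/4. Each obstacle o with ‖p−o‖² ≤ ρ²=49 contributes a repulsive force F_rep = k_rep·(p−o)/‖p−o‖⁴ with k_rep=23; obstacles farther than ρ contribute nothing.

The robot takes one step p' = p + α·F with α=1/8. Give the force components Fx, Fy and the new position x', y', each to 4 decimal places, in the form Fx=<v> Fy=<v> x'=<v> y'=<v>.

F_att = 1/4·(g−p) = 1/4·(-14,-6) = (-3.5000,-1.5000)
o1: d²=50 > ρ²=49 → inactive
o2: d²=82 > ρ²=49 → inactive
o3: d²=65 > ρ²=49 → inactive
o4: d²=13 ≤ ρ²=49; F_rep = 23·(2,3)/13² = (0.2722,0.4083)
F = F_att + ΣF_rep = (-3.2278,-1.0917)
p' = p + 1/8·F = (2.5965,-4.1365)

Fx=-3.2278 Fy=-1.0917 x'=2.5965 y'=-4.1365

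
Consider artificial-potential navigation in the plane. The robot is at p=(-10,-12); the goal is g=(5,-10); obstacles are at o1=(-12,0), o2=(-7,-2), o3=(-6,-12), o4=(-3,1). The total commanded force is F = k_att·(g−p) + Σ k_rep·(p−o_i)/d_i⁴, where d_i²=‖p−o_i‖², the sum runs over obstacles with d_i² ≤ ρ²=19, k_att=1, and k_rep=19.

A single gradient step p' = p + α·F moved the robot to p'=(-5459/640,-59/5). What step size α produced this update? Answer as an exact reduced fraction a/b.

F_att = 1·(g−p) = 1·(15,2) = (15.0000,2.0000)
o1: d²=148 > ρ²=19 → inactive
o2: d²=109 > ρ²=19 → inactive
o3: d²=16 ≤ ρ²=19; F_rep = 19·(-4,0)/16² = (-0.2969,0.0000)
o4: d²=218 > ρ²=19 → inactive
F = F_att + ΣF_rep = (14.7031,2.0000)
Δp = p'−p = (1.4703,0.2000); α = Δx/Fx = (941/640) / (941/64) = 1/10
check: Δy/Fy = (1/5) / (2) = 1/10 ✓

α = 1/10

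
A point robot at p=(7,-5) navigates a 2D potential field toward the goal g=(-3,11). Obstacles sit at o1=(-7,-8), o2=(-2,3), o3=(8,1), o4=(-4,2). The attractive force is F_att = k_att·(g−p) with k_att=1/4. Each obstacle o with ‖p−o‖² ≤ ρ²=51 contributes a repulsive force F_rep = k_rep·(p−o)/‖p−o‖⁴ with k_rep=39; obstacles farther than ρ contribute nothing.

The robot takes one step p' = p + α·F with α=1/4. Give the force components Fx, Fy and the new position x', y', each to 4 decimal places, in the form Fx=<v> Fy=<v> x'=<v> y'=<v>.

Fx=-2.5285 Fy=3.8291 x'=6.3679 y'=-4.0427

F_att = 1/4·(g−p) = 1/4·(-10,16) = (-2.5000,4.0000)
o1: d²=205 > ρ²=51 → inactive
o2: d²=145 > ρ²=51 → inactive
o3: d²=37 ≤ ρ²=51; F_rep = 39·(-1,-6)/37² = (-0.0285,-0.1709)
o4: d²=170 > ρ²=51 → inactive
F = F_att + ΣF_rep = (-2.5285,3.8291)
p' = p + 1/4·F = (6.3679,-4.0427)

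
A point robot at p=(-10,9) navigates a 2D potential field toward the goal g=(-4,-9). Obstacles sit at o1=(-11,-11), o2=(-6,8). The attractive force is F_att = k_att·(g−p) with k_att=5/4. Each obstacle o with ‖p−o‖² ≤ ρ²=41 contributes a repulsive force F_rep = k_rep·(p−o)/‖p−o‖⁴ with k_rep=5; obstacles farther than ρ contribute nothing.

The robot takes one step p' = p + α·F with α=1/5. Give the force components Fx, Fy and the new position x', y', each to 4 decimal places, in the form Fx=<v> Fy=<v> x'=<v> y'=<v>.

F_att = 5/4·(g−p) = 5/4·(6,-18) = (7.5000,-22.5000)
o1: d²=401 > ρ²=41 → inactive
o2: d²=17 ≤ ρ²=41; F_rep = 5·(-4,1)/17² = (-0.0692,0.0173)
F = F_att + ΣF_rep = (7.4308,-22.4827)
p' = p + 1/5·F = (-8.5138,4.5035)

Fx=7.4308 Fy=-22.4827 x'=-8.5138 y'=4.5035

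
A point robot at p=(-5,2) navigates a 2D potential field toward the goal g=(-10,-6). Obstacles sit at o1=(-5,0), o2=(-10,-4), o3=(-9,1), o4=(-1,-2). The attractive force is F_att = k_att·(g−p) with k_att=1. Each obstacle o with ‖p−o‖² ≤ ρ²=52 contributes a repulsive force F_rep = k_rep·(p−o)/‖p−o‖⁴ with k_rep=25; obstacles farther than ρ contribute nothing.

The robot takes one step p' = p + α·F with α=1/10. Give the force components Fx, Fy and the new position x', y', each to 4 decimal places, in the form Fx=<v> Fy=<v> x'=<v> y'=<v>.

Fx=-4.7516 Fy=-4.6908 x'=-5.4752 y'=1.5309

F_att = 1·(g−p) = 1·(-5,-8) = (-5.0000,-8.0000)
o1: d²=4 ≤ ρ²=52; F_rep = 25·(0,2)/4² = (0.0000,3.1250)
o2: d²=61 > ρ²=52 → inactive
o3: d²=17 ≤ ρ²=52; F_rep = 25·(4,1)/17² = (0.3460,0.0865)
o4: d²=32 ≤ ρ²=52; F_rep = 25·(-4,4)/32² = (-0.0977,0.0977)
F = F_att + ΣF_rep = (-4.7516,-4.6908)
p' = p + 1/10·F = (-5.4752,1.5309)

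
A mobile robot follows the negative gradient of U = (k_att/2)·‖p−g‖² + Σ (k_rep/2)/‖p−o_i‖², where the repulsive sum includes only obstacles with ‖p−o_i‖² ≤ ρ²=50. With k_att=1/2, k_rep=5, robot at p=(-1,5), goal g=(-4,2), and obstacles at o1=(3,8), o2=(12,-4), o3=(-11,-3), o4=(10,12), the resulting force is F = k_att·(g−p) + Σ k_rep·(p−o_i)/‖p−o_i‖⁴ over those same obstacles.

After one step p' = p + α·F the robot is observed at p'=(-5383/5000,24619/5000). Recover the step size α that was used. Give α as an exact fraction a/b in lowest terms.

F_att = 1/2·(g−p) = 1/2·(-3,-3) = (-1.5000,-1.5000)
o1: d²=25 ≤ ρ²=50; F_rep = 5·(-4,-3)/25² = (-0.0320,-0.0240)
o2: d²=250 > ρ²=50 → inactive
o3: d²=164 > ρ²=50 → inactive
o4: d²=170 > ρ²=50 → inactive
F = F_att + ΣF_rep = (-1.5320,-1.5240)
Δp = p'−p = (-0.0766,-0.0762); α = Δx/Fx = (-383/5000) / (-383/250) = 1/20
check: Δy/Fy = (-381/5000) / (-381/250) = 1/20 ✓

α = 1/20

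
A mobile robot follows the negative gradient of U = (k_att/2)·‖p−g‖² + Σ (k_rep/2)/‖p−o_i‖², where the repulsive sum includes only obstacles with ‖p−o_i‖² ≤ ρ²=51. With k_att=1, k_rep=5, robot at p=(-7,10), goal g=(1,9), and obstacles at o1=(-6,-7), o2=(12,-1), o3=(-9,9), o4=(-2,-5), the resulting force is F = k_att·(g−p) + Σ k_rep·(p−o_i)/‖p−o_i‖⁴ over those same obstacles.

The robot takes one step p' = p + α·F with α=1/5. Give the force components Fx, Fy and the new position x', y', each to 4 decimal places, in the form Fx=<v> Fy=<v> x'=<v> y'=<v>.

F_att = 1·(g−p) = 1·(8,-1) = (8.0000,-1.0000)
o1: d²=290 > ρ²=51 → inactive
o2: d²=482 > ρ²=51 → inactive
o3: d²=5 ≤ ρ²=51; F_rep = 5·(2,1)/5² = (0.4000,0.2000)
o4: d²=250 > ρ²=51 → inactive
F = F_att + ΣF_rep = (8.4000,-0.8000)
p' = p + 1/5·F = (-5.3200,9.8400)

Fx=8.4000 Fy=-0.8000 x'=-5.3200 y'=9.8400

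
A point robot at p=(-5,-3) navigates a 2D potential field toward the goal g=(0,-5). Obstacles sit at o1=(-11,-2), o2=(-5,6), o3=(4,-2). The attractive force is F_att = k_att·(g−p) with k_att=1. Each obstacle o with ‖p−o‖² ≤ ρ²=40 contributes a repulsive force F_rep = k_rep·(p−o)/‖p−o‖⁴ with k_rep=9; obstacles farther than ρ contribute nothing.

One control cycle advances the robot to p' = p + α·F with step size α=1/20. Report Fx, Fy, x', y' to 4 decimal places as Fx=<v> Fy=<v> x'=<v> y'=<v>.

F_att = 1·(g−p) = 1·(5,-2) = (5.0000,-2.0000)
o1: d²=37 ≤ ρ²=40; F_rep = 9·(6,-1)/37² = (0.0394,-0.0066)
o2: d²=81 > ρ²=40 → inactive
o3: d²=82 > ρ²=40 → inactive
F = F_att + ΣF_rep = (5.0394,-2.0066)
p' = p + 1/20·F = (-4.7480,-3.1003)

Fx=5.0394 Fy=-2.0066 x'=-4.7480 y'=-3.1003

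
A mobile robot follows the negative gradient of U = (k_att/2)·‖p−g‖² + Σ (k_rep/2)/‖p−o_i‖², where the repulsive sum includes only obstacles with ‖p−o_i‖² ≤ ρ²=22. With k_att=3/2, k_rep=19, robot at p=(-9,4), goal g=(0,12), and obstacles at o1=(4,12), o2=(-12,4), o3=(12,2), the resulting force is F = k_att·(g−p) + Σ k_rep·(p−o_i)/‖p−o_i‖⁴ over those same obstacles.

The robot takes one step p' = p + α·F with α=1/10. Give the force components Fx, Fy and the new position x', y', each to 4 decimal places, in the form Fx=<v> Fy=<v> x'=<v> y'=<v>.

F_att = 3/2·(g−p) = 3/2·(9,8) = (13.5000,12.0000)
o1: d²=233 > ρ²=22 → inactive
o2: d²=9 ≤ ρ²=22; F_rep = 19·(3,0)/9² = (0.7037,0.0000)
o3: d²=445 > ρ²=22 → inactive
F = F_att + ΣF_rep = (14.2037,12.0000)
p' = p + 1/10·F = (-7.5796,5.2000)

Fx=14.2037 Fy=12.0000 x'=-7.5796 y'=5.2000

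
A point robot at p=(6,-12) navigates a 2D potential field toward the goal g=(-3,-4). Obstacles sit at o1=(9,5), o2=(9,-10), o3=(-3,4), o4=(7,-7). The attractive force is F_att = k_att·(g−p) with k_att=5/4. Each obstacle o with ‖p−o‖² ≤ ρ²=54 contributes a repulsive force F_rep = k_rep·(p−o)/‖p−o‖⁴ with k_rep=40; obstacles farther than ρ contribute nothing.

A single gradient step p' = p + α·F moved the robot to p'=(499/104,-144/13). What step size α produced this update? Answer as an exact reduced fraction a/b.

α = 1/10

F_att = 5/4·(g−p) = 5/4·(-9,8) = (-11.2500,10.0000)
o1: d²=298 > ρ²=54 → inactive
o2: d²=13 ≤ ρ²=54; F_rep = 40·(-3,-2)/13² = (-0.7101,-0.4734)
o3: d²=337 > ρ²=54 → inactive
o4: d²=26 ≤ ρ²=54; F_rep = 40·(-1,-5)/26² = (-0.0592,-0.2959)
F = F_att + ΣF_rep = (-12.0192,9.2308)
Δp = p'−p = (-1.2019,0.9231); α = Δx/Fx = (-125/104) / (-625/52) = 1/10
check: Δy/Fy = (12/13) / (120/13) = 1/10 ✓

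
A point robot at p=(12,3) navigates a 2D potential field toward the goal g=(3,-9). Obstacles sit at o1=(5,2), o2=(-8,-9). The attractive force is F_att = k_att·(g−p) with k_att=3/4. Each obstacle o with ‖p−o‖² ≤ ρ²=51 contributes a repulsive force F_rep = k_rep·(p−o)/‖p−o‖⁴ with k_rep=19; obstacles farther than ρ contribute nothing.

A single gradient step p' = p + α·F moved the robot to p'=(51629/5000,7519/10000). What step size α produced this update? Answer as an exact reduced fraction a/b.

F_att = 3/4·(g−p) = 3/4·(-9,-12) = (-6.7500,-9.0000)
o1: d²=50 ≤ ρ²=51; F_rep = 19·(7,1)/50² = (0.0532,0.0076)
o2: d²=544 > ρ²=51 → inactive
F = F_att + ΣF_rep = (-6.6968,-8.9924)
Δp = p'−p = (-1.6742,-2.2481); α = Δx/Fx = (-8371/5000) / (-8371/1250) = 1/4
check: Δy/Fy = (-22481/10000) / (-22481/2500) = 1/4 ✓

α = 1/4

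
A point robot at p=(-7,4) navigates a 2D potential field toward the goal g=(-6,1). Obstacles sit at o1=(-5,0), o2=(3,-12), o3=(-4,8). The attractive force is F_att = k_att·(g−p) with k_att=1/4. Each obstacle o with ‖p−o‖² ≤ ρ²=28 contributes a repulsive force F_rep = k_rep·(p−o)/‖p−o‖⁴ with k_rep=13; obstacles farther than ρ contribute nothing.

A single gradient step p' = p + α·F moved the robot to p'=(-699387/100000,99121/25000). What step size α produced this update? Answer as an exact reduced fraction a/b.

F_att = 1/4·(g−p) = 1/4·(1,-3) = (0.2500,-0.7500)
o1: d²=20 ≤ ρ²=28; F_rep = 13·(-2,4)/20² = (-0.0650,0.1300)
o2: d²=356 > ρ²=28 → inactive
o3: d²=25 ≤ ρ²=28; F_rep = 13·(-3,-4)/25² = (-0.0624,-0.0832)
F = F_att + ΣF_rep = (0.1226,-0.7032)
Δp = p'−p = (0.0061,-0.0352); α = Δx/Fx = (613/100000) / (613/5000) = 1/20
check: Δy/Fy = (-879/25000) / (-879/1250) = 1/20 ✓

α = 1/20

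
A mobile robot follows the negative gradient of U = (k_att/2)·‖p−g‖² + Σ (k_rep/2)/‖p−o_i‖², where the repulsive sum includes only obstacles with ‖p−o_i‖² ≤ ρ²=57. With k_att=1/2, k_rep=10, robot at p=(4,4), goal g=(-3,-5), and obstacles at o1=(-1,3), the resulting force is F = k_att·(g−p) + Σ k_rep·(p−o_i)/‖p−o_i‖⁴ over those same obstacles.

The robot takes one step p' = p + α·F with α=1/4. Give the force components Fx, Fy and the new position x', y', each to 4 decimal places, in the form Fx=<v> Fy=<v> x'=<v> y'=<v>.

F_att = 1/2·(g−p) = 1/2·(-7,-9) = (-3.5000,-4.5000)
o1: d²=26 ≤ ρ²=57; F_rep = 10·(5,1)/26² = (0.0740,0.0148)
F = F_att + ΣF_rep = (-3.4260,-4.4852)
p' = p + 1/4·F = (3.1435,2.8787)

Fx=-3.4260 Fy=-4.4852 x'=3.1435 y'=2.8787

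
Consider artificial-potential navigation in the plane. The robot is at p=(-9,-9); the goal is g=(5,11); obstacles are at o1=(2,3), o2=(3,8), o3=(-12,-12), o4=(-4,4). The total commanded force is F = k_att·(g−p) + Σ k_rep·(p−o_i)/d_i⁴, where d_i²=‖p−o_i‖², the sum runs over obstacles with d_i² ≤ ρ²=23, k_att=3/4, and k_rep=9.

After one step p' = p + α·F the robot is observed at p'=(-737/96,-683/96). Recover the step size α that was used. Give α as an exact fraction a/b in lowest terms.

F_att = 3/4·(g−p) = 3/4·(14,20) = (10.5000,15.0000)
o1: d²=265 > ρ²=23 → inactive
o2: d²=433 > ρ²=23 → inactive
o3: d²=18 ≤ ρ²=23; F_rep = 9·(3,3)/18² = (0.0833,0.0833)
o4: d²=194 > ρ²=23 → inactive
F = F_att + ΣF_rep = (10.5833,15.0833)
Δp = p'−p = (1.3229,1.8854); α = Δx/Fx = (127/96) / (127/12) = 1/8
check: Δy/Fy = (181/96) / (181/12) = 1/8 ✓

α = 1/8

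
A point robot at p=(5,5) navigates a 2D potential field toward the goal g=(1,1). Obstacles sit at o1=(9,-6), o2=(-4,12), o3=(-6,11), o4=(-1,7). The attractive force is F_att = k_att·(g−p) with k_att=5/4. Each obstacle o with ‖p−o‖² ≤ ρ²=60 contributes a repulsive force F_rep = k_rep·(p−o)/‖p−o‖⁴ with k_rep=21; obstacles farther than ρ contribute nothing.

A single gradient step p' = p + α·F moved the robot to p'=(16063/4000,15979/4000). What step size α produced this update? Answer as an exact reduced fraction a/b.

F_att = 5/4·(g−p) = 5/4·(-4,-4) = (-5.0000,-5.0000)
o1: d²=137 > ρ²=60 → inactive
o2: d²=130 > ρ²=60 → inactive
o3: d²=157 > ρ²=60 → inactive
o4: d²=40 ≤ ρ²=60; F_rep = 21·(6,-2)/40² = (0.0788,-0.0262)
F = F_att + ΣF_rep = (-4.9212,-5.0263)
Δp = p'−p = (-0.9842,-1.0052); α = Δx/Fx = (-3937/4000) / (-3937/800) = 1/5
check: Δy/Fy = (-4021/4000) / (-4021/800) = 1/5 ✓

α = 1/5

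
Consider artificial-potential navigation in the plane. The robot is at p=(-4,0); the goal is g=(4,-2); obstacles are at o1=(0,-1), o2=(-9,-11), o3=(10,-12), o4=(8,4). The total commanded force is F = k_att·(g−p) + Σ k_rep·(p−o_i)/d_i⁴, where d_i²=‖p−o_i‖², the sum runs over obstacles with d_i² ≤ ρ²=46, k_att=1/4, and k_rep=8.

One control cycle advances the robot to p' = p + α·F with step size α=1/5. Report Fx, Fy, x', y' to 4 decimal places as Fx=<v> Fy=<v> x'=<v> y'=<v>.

Fx=1.8893 Fy=-0.4723 x'=-3.6221 y'=-0.0945

F_att = 1/4·(g−p) = 1/4·(8,-2) = (2.0000,-0.5000)
o1: d²=17 ≤ ρ²=46; F_rep = 8·(-4,1)/17² = (-0.1107,0.0277)
o2: d²=146 > ρ²=46 → inactive
o3: d²=340 > ρ²=46 → inactive
o4: d²=160 > ρ²=46 → inactive
F = F_att + ΣF_rep = (1.8893,-0.4723)
p' = p + 1/5·F = (-3.6221,-0.0945)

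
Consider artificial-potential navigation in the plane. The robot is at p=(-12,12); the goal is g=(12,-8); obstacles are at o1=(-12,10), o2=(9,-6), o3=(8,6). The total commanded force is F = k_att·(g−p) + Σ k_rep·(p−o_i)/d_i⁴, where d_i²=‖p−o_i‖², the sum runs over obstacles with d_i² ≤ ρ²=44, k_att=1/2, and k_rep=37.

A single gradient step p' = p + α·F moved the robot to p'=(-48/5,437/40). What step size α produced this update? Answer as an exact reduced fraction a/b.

α = 1/5

F_att = 1/2·(g−p) = 1/2·(24,-20) = (12.0000,-10.0000)
o1: d²=4 ≤ ρ²=44; F_rep = 37·(0,2)/4² = (0.0000,4.6250)
o2: d²=765 > ρ²=44 → inactive
o3: d²=436 > ρ²=44 → inactive
F = F_att + ΣF_rep = (12.0000,-5.3750)
Δp = p'−p = (2.4000,-1.0750); α = Δx/Fx = (12/5) / (12) = 1/5
check: Δy/Fy = (-43/40) / (-43/8) = 1/5 ✓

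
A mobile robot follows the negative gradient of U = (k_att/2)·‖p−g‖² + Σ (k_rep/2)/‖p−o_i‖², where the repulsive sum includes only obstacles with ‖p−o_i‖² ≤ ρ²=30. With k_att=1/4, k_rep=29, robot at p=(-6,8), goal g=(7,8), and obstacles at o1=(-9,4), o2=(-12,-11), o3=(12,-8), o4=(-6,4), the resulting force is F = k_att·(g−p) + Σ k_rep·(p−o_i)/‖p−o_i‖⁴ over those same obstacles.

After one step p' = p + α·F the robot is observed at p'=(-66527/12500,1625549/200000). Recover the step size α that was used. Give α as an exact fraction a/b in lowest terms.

α = 1/5

F_att = 1/4·(g−p) = 1/4·(13,0) = (3.2500,0.0000)
o1: d²=25 ≤ ρ²=30; F_rep = 29·(3,4)/25² = (0.1392,0.1856)
o2: d²=397 > ρ²=30 → inactive
o3: d²=580 > ρ²=30 → inactive
o4: d²=16 ≤ ρ²=30; F_rep = 29·(0,4)/16² = (0.0000,0.4531)
F = F_att + ΣF_rep = (3.3892,0.6387)
Δp = p'−p = (0.6778,0.1277); α = Δx/Fx = (8473/12500) / (8473/2500) = 1/5
check: Δy/Fy = (25549/200000) / (25549/40000) = 1/5 ✓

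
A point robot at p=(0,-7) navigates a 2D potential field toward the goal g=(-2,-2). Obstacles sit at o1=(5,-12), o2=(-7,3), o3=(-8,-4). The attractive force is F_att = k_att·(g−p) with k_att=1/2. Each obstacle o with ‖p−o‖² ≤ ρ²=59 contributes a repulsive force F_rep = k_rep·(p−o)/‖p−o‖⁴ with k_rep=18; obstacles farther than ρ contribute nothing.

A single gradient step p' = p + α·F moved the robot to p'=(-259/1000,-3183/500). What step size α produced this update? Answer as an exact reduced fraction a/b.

α = 1/4

F_att = 1/2·(g−p) = 1/2·(-2,5) = (-1.0000,2.5000)
o1: d²=50 ≤ ρ²=59; F_rep = 18·(-5,5)/50² = (-0.0360,0.0360)
o2: d²=149 > ρ²=59 → inactive
o3: d²=73 > ρ²=59 → inactive
F = F_att + ΣF_rep = (-1.0360,2.5360)
Δp = p'−p = (-0.2590,0.6340); α = Δx/Fx = (-259/1000) / (-259/250) = 1/4
check: Δy/Fy = (317/500) / (317/125) = 1/4 ✓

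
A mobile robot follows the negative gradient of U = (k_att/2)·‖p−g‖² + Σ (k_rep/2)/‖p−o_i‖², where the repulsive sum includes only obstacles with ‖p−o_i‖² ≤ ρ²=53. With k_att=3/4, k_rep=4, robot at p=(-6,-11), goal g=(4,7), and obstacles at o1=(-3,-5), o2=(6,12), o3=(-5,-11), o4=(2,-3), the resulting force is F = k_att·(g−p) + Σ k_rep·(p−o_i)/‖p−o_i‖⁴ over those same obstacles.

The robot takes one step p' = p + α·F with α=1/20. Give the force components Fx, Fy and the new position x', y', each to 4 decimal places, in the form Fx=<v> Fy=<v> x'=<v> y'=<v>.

Fx=3.4941 Fy=13.4881 x'=-5.8253 y'=-10.3256

F_att = 3/4·(g−p) = 3/4·(10,18) = (7.5000,13.5000)
o1: d²=45 ≤ ρ²=53; F_rep = 4·(-3,-6)/45² = (-0.0059,-0.0119)
o2: d²=673 > ρ²=53 → inactive
o3: d²=1 ≤ ρ²=53; F_rep = 4·(-1,0)/1² = (-4.0000,0.0000)
o4: d²=128 > ρ²=53 → inactive
F = F_att + ΣF_rep = (3.4941,13.4881)
p' = p + 1/20·F = (-5.8253,-10.3256)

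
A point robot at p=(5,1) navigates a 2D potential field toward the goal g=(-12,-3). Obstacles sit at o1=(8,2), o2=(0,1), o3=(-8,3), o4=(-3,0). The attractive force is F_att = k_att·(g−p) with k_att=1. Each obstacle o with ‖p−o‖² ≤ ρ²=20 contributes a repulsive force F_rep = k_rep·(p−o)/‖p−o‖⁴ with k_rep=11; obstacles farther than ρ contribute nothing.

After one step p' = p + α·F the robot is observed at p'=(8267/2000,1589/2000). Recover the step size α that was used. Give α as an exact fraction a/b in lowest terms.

F_att = 1·(g−p) = 1·(-17,-4) = (-17.0000,-4.0000)
o1: d²=10 ≤ ρ²=20; F_rep = 11·(-3,-1)/10² = (-0.3300,-0.1100)
o2: d²=25 > ρ²=20 → inactive
o3: d²=173 > ρ²=20 → inactive
o4: d²=65 > ρ²=20 → inactive
F = F_att + ΣF_rep = (-17.3300,-4.1100)
Δp = p'−p = (-0.8665,-0.2055); α = Δx/Fx = (-1733/2000) / (-1733/100) = 1/20
check: Δy/Fy = (-411/2000) / (-411/100) = 1/20 ✓

α = 1/20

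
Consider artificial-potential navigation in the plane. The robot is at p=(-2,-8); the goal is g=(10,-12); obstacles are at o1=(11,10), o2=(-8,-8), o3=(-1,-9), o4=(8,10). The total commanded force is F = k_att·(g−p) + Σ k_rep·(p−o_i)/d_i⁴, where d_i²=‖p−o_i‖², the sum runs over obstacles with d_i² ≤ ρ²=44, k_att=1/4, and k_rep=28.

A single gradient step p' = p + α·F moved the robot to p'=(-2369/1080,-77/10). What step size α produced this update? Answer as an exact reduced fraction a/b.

F_att = 1/4·(g−p) = 1/4·(12,-4) = (3.0000,-1.0000)
o1: d²=493 > ρ²=44 → inactive
o2: d²=36 ≤ ρ²=44; F_rep = 28·(6,0)/36² = (0.1296,0.0000)
o3: d²=2 ≤ ρ²=44; F_rep = 28·(-1,1)/2² = (-7.0000,7.0000)
o4: d²=424 > ρ²=44 → inactive
F = F_att + ΣF_rep = (-3.8704,6.0000)
Δp = p'−p = (-0.1935,0.3000); α = Δx/Fx = (-209/1080) / (-209/54) = 1/20
check: Δy/Fy = (3/10) / (6) = 1/20 ✓

α = 1/20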